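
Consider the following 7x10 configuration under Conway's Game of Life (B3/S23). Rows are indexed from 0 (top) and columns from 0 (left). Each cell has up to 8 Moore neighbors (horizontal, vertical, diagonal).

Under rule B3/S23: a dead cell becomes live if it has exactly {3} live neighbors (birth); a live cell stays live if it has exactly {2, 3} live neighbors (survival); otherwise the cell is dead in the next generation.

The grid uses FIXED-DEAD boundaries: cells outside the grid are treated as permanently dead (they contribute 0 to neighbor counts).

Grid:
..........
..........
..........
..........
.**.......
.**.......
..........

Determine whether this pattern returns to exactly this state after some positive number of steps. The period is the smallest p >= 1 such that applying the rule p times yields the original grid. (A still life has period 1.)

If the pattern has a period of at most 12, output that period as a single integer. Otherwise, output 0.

Answer: 1

Derivation:
Simulating and comparing each generation to the original:
Gen 0 (original, given above): 4 live cells
Gen 1: 4 live cells, MATCHES original -> period = 1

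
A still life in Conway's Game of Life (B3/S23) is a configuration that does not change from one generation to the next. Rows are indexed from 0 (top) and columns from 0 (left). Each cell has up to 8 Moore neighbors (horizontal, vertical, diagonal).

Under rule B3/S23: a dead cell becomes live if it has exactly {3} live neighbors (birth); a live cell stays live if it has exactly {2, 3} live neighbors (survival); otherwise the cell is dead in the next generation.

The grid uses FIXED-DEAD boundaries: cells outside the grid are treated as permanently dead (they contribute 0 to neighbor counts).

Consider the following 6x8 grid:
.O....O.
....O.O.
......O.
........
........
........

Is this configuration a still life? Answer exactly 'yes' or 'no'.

Answer: no

Derivation:
Compute generation 1 and compare to generation 0 (given above):
Generation 1:
.....O..
......OO
.....O..
........
........
........
Cell (0,1) differs: gen0=1 vs gen1=0 -> NOT a still life.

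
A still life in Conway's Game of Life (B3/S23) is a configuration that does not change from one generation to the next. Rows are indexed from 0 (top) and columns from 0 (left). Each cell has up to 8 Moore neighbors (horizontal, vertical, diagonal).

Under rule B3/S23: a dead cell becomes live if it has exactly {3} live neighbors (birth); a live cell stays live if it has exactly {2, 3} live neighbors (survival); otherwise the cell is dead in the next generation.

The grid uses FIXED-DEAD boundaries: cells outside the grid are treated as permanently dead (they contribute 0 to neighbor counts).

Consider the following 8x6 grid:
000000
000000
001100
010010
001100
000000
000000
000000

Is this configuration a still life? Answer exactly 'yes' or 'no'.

Answer: yes

Derivation:
Compute generation 1 and compare to generation 0 (given above):
Generation 1:
000000
000000
001100
010010
001100
000000
000000
000000
The grids are IDENTICAL -> still life.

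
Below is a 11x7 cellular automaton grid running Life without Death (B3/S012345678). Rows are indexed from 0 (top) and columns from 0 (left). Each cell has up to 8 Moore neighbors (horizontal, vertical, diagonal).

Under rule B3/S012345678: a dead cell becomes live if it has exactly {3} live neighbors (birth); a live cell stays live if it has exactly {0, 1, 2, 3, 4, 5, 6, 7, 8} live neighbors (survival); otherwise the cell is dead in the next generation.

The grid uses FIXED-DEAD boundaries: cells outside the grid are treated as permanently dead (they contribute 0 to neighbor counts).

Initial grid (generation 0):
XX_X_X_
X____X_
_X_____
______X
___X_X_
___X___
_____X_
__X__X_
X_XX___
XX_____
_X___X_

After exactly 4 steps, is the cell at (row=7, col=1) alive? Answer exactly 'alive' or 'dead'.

Answer: alive

Derivation:
Simulating step by step:
Generation 0 (given above): 21 live cells
Generation 1: 30 live cells
XX_XXX_
X_X_XX_
_X_____
______X
___XXX_
___X___
____XX_
_XXXXX_
X_XX___
XX_____
XX___X_
Generation 2: 34 live cells
XXXXXX_
X_X_XX_
_X___X_
____XXX
___XXX_
___X___
____XX_
_XXXXX_
X_XX___
XX_____
XX___X_
Generation 3: 38 live cells
XXXXXX_
X_X_XXX
_X_X_X_
___XXXX
___XXXX
___X___
____XX_
_XXXXX_
X_XX___
XX_____
XX___X_
Generation 4: 41 live cells
XXXXXXX
X_X_XXX
_X_X_X_
___XXXX
__XXXXX
___X__X
____XX_
_XXXXX_
X_XX___
XX_____
XX___X_

Cell (7,1) at generation 4: 1 -> alive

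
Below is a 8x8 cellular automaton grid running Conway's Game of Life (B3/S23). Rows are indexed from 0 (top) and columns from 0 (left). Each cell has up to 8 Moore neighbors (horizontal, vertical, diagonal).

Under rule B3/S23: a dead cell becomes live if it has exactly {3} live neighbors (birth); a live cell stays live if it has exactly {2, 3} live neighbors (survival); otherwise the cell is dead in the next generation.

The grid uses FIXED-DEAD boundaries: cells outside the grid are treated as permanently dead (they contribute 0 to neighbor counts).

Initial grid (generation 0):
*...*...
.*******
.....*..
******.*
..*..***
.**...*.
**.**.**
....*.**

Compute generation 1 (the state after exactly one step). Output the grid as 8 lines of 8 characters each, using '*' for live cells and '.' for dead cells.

Answer: .**.*.*.
.***..*.
*......*
.***...*
*......*
*...*...
**.**...
...**.**

Derivation:
Simulating step by step:
Generation 0 (given above): 33 live cells
Generation 1: 26 live cells
(generation 1 grid is the final answer)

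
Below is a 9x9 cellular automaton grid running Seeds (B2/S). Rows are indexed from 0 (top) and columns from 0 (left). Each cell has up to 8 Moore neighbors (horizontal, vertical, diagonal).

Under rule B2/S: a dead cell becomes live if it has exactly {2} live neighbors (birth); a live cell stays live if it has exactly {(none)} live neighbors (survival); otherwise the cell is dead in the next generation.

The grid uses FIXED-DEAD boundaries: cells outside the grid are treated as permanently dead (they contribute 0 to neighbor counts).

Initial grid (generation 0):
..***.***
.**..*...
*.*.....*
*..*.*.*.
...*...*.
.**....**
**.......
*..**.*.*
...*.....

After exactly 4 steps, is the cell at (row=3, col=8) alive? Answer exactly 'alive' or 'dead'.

Answer: alive

Derivation:
Simulating step by step:
Generation 0 (given above): 30 live cells
Generation 1: 14 live cells
.........
*........
.....*.*.
.........
*........
...*..*..
....***..
.....*.*.
..*..*.*.
Generation 2: 9 live cells
.........
......*..
......*..
......*..
.........
.......*.
...*.....
...*....*
....*...*
Generation 3: 14 live cells
.........
.....*.*.
.........
.....*.*.
......**.
.........
..*.*..**
..*....*.
...*...*.
Generation 4: 18 live cells
......*..
......*..
....**.**
........*
.....*..*
...*.*...
.*....*..
.*..*....
..*...*.*

Cell (3,8) at generation 4: 1 -> alive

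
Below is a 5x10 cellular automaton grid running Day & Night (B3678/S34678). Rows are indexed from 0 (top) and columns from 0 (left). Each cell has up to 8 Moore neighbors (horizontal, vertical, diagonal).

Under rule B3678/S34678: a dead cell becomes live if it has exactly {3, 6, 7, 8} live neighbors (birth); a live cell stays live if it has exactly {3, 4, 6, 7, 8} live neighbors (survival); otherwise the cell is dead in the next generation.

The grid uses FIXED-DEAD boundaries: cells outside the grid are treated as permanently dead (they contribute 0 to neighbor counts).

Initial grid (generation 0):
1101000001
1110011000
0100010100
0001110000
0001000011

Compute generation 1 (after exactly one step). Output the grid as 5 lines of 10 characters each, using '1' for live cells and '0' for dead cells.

Answer: 1100000000
1010101000
1101010000
0010101010
0000000000

Derivation:
Simulating step by step:
Generation 0 (given above): 18 live cells
Generation 1: 14 live cells
(generation 1 grid is the final answer)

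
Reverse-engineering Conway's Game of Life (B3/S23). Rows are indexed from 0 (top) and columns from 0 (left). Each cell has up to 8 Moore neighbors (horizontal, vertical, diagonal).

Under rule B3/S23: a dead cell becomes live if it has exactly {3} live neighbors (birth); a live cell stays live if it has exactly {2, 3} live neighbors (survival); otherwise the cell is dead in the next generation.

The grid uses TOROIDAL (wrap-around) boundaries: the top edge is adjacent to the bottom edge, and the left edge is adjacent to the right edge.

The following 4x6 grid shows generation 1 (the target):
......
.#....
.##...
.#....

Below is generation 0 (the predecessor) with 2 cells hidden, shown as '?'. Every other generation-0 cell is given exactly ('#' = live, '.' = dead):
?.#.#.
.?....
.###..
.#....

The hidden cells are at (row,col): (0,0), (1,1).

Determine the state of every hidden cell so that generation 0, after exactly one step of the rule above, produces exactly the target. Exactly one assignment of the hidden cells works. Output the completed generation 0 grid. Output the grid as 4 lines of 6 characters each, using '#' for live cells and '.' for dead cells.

Answer: ..#.#.
......
.###..
.#....

Derivation:
Hidden generation-0 cells (in order): (0,0), (1,1).
A hidden cell only influences target cells in its own 3x3 neighborhood. Try each of the 2^2 = 4 assignments, step the completed generation 0 forward once under B3/S23, and compare with the target:
  (0,0)=. (1,1)=. -> step reproduces the target at every cell -> ACCEPT
  (0,0)=. (1,1)=# -> step gives (0,1)='#' but target has '.' -> reject
  (0,0)=# (1,1)=. -> step gives (0,1)='#' but target has '.' -> reject
  (0,0)=# (1,1)=# -> step gives (0,0)='#' but target has '.' -> reject
Unique solution: (0,0)=dead, (1,1)=dead.
Check: live-neighbor counts of every cell in the completed generation 0:
121201
134421
223110
235421
Applying B3/S23 to generation 0 with these counts gives:
......
.#....
.##...
.#....
which matches the target exactly.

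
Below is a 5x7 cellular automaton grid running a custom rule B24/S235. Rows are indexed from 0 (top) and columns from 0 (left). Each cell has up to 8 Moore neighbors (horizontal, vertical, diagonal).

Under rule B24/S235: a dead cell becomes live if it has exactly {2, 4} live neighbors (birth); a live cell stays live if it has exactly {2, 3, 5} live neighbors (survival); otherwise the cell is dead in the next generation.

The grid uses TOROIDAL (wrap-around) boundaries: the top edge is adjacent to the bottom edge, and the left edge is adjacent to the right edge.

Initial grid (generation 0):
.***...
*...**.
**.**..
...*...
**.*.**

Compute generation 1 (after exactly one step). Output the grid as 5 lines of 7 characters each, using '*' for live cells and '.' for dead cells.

Simulating step by step:
Generation 0 (given above): 16 live cells
Generation 1: 15 live cells
(generation 1 grid is the final answer)

Answer: ...*.*.
*....*.
**.*...
.*.*..*
**.**.*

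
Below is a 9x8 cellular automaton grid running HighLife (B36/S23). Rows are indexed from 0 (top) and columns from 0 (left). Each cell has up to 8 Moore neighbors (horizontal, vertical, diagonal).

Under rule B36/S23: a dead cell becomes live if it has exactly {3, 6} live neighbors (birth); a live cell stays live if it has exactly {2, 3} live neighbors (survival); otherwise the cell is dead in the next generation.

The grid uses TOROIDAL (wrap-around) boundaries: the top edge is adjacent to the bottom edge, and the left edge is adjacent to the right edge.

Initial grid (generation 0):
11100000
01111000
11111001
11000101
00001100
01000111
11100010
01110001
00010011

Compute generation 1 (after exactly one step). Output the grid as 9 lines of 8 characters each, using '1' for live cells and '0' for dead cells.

Answer: 10001001
10001001
00000111
00000101
01001010
01101001
00010100
00010000
00110011

Derivation:
Simulating step by step:
Generation 0 (given above): 34 live cells
Generation 1: 25 live cells
(generation 1 grid is the final answer)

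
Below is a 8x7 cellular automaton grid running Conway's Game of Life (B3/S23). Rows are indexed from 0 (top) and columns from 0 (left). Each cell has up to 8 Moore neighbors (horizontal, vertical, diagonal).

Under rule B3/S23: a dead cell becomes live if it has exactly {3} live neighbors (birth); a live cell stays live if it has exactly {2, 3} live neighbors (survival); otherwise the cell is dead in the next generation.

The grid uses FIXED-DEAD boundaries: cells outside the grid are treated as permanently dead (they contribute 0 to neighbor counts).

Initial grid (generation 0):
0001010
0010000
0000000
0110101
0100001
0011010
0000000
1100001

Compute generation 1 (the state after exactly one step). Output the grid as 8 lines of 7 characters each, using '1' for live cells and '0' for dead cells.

Answer: 0000000
0000000
0111000
0110010
0100101
0010000
0110000
0000000

Derivation:
Simulating step by step:
Generation 0 (given above): 15 live cells
Generation 1: 12 live cells
(generation 1 grid is the final answer)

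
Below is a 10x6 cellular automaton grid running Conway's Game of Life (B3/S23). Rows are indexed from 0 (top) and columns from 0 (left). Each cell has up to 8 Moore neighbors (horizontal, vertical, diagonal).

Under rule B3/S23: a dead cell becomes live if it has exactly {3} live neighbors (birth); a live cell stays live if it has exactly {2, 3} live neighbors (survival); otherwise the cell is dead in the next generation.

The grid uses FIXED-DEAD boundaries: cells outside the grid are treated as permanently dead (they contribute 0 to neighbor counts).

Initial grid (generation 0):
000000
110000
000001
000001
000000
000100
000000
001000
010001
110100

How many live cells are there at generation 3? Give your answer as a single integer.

Simulating step by step:
Generation 0 (given above): 11 live cells
Generation 1: 5 live cells
000000
000000
000000
000000
000000
000000
000000
000000
110000
111000
Generation 2: 4 live cells
000000
000000
000000
000000
000000
000000
000000
000000
101000
101000
Generation 3: 0 live cells
000000
000000
000000
000000
000000
000000
000000
000000
000000
000000
Population at generation 3: 0

Answer: 0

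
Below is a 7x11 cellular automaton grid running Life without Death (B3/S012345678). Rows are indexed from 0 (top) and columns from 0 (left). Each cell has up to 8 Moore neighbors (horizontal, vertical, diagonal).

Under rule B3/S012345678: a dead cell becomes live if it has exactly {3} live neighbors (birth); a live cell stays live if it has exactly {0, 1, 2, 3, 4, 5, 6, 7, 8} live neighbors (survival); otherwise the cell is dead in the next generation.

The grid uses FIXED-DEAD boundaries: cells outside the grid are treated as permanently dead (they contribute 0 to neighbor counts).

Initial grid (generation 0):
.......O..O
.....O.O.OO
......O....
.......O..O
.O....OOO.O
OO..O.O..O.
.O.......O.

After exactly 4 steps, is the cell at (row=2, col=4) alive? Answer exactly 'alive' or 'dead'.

Simulating step by step:
Generation 0 (given above): 21 live cells
Generation 1: 37 live cells
......OOOOO
.....O.OOOO
......OOOOO
.......OOOO
OO...OOOO.O
OOO.OOO..OO
OO.......O.
Generation 2: 43 live cells
......OOOOO
.....O.OOOO
......OOOOO
.....O.OOOO
OOO.OOOOO.O
OOO.OOO..OO
OOO..O...OO
Generation 3: 49 live cells
......OOOOO
.....O.OOOO
.....OOOOOO
.O..OO.OOOO
OOO.OOOOO.O
OOO.OOO..OO
OOOOOOO..OO
Generation 4: 52 live cells
......OOOOO
.....O.OOOO
.....OOOOOO
OOOOOO.OOOO
OOO.OOOOO.O
OOO.OOO..OO
OOOOOOO..OO

Cell (2,4) at generation 4: 0 -> dead

Answer: dead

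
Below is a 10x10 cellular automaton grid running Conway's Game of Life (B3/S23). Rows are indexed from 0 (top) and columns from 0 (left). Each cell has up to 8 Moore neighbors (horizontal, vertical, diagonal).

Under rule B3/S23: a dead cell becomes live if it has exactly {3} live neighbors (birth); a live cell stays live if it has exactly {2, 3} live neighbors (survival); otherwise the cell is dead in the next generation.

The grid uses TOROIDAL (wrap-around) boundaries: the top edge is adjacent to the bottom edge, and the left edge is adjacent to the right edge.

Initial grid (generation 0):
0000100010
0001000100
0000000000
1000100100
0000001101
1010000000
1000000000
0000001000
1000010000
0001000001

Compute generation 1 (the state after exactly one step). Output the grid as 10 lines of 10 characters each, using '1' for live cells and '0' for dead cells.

Answer: 0001100010
0000000000
0000000000
0000001110
1100001111
1100000001
0100000000
0000000000
0000000000
0000100001

Derivation:
Simulating step by step:
Generation 0 (given above): 18 live cells
Generation 1: 18 live cells
(generation 1 grid is the final answer)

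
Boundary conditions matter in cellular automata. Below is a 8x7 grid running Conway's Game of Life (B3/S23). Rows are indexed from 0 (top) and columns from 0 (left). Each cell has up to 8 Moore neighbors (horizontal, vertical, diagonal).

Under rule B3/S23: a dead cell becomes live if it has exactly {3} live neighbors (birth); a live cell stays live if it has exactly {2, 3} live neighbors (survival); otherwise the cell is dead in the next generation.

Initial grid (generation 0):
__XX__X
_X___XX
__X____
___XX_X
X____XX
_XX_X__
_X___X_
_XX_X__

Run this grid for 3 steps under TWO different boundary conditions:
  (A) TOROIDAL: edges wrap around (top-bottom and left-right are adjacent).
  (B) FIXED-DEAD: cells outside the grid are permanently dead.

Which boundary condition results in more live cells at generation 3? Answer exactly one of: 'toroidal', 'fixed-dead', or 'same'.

Answer: fixed-dead

Derivation:
Under TOROIDAL boundary, generation 3:
XXX____
_______
_______
_____X_
____X__
_X___X_
X_XX___
XXX____
Population = 13

Under FIXED-DEAD boundary, generation 3:
_____X_
______X
_____X_
______X
X___X_X
X___X_X
X__XXX_
_______
Population = 14

Comparison: toroidal=13, fixed-dead=14 -> fixed-dead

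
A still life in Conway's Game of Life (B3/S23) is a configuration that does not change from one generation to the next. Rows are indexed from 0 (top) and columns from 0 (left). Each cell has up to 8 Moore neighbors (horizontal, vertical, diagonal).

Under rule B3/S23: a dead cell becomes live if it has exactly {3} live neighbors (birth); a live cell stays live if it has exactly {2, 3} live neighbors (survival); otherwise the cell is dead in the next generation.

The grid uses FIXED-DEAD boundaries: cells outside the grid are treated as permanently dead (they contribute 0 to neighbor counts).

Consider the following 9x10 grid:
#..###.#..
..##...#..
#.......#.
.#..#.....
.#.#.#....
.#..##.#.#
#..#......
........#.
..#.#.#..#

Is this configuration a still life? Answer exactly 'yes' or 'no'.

Compute generation 1 and compare to generation 0 (given above):
Generation 1:
..###.#...
.###..###.
.###......
###.#.....
##.#.##...
##.#.##...
....#...#.
...#......
..........
Cell (0,0) differs: gen0=1 vs gen1=0 -> NOT a still life.

Answer: no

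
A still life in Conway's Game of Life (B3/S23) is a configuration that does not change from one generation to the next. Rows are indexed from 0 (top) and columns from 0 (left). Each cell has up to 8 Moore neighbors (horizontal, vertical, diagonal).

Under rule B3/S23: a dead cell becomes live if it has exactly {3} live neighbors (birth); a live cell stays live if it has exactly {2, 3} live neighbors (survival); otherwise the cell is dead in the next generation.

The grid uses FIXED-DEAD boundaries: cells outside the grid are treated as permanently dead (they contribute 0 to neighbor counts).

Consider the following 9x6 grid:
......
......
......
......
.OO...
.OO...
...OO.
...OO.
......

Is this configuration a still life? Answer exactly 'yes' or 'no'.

Answer: no

Derivation:
Compute generation 1 and compare to generation 0 (given above):
Generation 1:
......
......
......
......
.OO...
.O....
....O.
...OO.
......
Cell (5,2) differs: gen0=1 vs gen1=0 -> NOT a still life.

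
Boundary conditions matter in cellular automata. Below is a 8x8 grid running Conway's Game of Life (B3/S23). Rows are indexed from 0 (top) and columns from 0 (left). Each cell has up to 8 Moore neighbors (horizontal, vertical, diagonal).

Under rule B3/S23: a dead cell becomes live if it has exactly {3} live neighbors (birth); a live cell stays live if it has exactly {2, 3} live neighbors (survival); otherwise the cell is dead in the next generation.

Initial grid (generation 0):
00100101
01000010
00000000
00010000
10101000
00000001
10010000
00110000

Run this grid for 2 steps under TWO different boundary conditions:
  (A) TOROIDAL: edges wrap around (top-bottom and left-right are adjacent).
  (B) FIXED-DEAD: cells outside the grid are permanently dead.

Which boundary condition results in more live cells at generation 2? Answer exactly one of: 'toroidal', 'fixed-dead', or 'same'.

Answer: toroidal

Derivation:
Under TOROIDAL boundary, generation 2:
01001100
00100000
00000000
00000000
10011000
11011000
00000000
00001000
Population = 12

Under FIXED-DEAD boundary, generation 2:
00000000
00000000
00000000
00000000
00011000
00011000
01001000
00110000
Population = 8

Comparison: toroidal=12, fixed-dead=8 -> toroidal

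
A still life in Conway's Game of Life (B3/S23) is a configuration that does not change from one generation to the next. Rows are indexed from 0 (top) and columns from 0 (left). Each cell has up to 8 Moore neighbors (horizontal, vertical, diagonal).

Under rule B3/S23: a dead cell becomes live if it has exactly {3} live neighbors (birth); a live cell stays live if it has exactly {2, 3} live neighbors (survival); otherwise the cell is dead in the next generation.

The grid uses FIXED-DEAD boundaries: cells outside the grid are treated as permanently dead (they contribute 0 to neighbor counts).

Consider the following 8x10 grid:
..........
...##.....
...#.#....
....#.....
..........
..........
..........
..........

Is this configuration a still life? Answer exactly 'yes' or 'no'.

Compute generation 1 and compare to generation 0 (given above):
Generation 1:
..........
...##.....
...#.#....
....#.....
..........
..........
..........
..........
The grids are IDENTICAL -> still life.

Answer: yes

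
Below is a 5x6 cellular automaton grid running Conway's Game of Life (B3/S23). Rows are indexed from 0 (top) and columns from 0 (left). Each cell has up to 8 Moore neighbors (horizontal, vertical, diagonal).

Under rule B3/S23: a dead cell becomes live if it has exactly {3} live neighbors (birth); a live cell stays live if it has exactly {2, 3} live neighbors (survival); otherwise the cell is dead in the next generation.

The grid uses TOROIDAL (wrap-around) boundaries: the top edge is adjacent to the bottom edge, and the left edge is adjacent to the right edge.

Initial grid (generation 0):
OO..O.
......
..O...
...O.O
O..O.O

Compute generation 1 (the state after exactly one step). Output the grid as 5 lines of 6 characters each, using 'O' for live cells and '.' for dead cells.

Answer: OO..O.
.O....
......
O.OO.O
.OOO..

Derivation:
Simulating step by step:
Generation 0 (given above): 9 live cells
Generation 1: 11 live cells
(generation 1 grid is the final answer)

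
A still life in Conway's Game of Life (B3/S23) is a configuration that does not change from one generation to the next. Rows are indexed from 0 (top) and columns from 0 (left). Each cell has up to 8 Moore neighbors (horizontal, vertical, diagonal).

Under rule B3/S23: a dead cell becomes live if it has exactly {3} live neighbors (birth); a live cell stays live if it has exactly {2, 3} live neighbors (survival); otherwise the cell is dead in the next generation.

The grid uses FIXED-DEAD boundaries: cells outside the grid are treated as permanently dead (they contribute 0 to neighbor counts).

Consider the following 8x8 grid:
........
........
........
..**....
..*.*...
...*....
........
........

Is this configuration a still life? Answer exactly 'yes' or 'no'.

Answer: yes

Derivation:
Compute generation 1 and compare to generation 0 (given above):
Generation 1:
........
........
........
..**....
..*.*...
...*....
........
........
The grids are IDENTICAL -> still life.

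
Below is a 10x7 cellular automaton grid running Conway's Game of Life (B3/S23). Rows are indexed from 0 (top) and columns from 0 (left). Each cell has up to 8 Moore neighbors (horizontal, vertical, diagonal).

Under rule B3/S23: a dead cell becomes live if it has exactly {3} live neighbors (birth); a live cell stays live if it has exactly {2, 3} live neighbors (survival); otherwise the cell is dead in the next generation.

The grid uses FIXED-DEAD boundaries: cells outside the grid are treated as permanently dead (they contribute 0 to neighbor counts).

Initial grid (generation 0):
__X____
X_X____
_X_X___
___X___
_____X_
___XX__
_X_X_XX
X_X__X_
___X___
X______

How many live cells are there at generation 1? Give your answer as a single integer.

Answer: 21

Derivation:
Simulating step by step:
Generation 0 (given above): 18 live cells
Generation 1: 21 live cells
_X_____
__XX___
_X_X___
__X_X__
___X___
__XX__X
_X_X_XX
_XXX_XX
_X_____
_______
Population at generation 1: 21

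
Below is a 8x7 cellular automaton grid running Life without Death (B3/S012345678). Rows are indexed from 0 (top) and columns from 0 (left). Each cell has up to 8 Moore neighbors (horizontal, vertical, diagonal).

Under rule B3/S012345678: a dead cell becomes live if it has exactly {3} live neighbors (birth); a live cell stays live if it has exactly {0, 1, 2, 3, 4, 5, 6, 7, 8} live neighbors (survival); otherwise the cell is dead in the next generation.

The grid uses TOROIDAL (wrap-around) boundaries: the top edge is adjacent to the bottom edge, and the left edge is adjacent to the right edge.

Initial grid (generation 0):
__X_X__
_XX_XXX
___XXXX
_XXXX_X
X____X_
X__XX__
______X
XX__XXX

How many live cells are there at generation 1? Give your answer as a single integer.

Answer: 32

Derivation:
Simulating step by step:
Generation 0 (given above): 27 live cells
Generation 1: 32 live cells
__X_X__
XXX_XXX
___XXXX
_XXXX_X
X____X_
X__XXX_
_X_X__X
XX_XXXX
Population at generation 1: 32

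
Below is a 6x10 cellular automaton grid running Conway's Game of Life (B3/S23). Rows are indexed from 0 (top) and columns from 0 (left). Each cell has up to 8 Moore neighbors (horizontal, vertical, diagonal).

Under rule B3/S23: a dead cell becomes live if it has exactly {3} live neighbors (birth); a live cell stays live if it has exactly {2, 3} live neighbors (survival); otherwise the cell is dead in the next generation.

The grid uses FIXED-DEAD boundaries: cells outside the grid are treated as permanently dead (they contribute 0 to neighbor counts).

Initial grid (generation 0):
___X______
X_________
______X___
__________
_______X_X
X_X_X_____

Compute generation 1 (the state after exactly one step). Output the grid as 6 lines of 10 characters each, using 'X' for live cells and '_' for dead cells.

Answer: __________
__________
__________
__________
__________
__________

Derivation:
Simulating step by step:
Generation 0 (given above): 8 live cells
Generation 1: 0 live cells
(generation 1 grid is the final answer)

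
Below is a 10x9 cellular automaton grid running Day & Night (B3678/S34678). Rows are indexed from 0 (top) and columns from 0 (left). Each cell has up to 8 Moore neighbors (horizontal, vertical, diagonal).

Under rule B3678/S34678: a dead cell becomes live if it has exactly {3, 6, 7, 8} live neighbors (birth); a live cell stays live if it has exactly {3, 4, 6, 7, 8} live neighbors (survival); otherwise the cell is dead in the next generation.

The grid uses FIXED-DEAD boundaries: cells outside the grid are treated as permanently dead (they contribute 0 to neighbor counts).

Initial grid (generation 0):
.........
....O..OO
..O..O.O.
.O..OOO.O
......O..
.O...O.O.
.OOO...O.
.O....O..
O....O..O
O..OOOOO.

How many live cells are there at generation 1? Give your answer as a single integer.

Simulating step by step:
Generation 0 (given above): 30 live cells
Generation 1: 19 live cells
.........
......O..
...O.O.O.
.....OO..
....O.O..
.........
OOO......
OO.....O.
.O...O...
....OOO..
Population at generation 1: 19

Answer: 19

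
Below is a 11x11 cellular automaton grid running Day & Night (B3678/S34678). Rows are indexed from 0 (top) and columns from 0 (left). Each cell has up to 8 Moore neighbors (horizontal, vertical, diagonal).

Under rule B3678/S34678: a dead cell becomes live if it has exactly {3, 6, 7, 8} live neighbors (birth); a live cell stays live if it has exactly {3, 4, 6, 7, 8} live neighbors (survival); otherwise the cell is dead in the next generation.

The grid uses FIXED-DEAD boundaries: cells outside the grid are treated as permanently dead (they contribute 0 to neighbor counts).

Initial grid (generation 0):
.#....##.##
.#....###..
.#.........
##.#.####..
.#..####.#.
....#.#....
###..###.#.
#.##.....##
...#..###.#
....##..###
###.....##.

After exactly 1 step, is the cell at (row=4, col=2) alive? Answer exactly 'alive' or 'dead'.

Simulating step by step:
Generation 0 (given above): 52 live cells
Generation 1: 57 live cells
......##...
#.#...####.
.#...#.#...
##...#.##..
#.#####....
#.#####....
.##.###.#.#
..####...##
..##.#.####
.###..#..##
........###

Cell (4,2) at generation 1: 1 -> alive

Answer: alive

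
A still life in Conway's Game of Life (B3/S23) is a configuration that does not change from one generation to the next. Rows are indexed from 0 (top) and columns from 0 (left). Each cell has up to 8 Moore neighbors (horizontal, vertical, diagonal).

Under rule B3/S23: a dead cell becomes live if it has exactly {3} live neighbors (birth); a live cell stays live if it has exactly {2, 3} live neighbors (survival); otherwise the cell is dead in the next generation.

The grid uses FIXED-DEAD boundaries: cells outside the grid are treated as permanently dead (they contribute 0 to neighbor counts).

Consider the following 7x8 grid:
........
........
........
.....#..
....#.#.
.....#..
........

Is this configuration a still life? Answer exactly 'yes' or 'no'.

Compute generation 1 and compare to generation 0 (given above):
Generation 1:
........
........
........
.....#..
....#.#.
.....#..
........
The grids are IDENTICAL -> still life.

Answer: yes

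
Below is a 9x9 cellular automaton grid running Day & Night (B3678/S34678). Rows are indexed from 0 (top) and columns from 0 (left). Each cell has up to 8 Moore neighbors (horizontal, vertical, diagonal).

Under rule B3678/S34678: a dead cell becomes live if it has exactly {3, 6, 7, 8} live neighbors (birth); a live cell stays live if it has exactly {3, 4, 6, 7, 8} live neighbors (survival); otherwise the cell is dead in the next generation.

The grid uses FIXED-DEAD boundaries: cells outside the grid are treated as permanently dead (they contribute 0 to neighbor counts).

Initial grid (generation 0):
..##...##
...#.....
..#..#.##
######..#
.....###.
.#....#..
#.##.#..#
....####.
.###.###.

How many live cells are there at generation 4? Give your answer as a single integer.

Answer: 16

Derivation:
Simulating step by step:
Generation 0 (given above): 36 live cells
Generation 1: 27 live cells
.........
...##.#..
..#...#..
.######.#
#..#.###.
..#.#.#..
.#...#...
......###
.....#.#.
Generation 2: 24 live cells
.........
.....#...
.###.##..
.####....
....##.#.
.#.##.##.
.....#...
.....###.
.......##
Generation 3: 18 live cells
.........
..#.#.#..
.#.#.#...
.#.......
.#.#.#...
....#.#..
.....##..
......###
.......#.
Generation 4: 16 live cells
.........
...#.#...
....#....
#........
..#.#....
....#.#..
.....##..
.....###.
......###
Population at generation 4: 16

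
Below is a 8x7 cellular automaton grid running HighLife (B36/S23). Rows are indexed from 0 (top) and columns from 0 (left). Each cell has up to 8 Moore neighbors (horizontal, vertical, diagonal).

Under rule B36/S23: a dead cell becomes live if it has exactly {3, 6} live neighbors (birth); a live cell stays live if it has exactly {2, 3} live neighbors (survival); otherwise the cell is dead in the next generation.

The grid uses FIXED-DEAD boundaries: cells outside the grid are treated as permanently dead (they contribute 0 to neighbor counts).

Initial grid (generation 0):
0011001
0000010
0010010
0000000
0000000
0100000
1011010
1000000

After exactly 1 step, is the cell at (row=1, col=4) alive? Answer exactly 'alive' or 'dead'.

Answer: alive

Derivation:
Simulating step by step:
Generation 0 (given above): 12 live cells
Generation 1: 10 live cells
0000000
0011111
0000000
0000000
0000000
0110000
1010000
0100000

Cell (1,4) at generation 1: 1 -> alive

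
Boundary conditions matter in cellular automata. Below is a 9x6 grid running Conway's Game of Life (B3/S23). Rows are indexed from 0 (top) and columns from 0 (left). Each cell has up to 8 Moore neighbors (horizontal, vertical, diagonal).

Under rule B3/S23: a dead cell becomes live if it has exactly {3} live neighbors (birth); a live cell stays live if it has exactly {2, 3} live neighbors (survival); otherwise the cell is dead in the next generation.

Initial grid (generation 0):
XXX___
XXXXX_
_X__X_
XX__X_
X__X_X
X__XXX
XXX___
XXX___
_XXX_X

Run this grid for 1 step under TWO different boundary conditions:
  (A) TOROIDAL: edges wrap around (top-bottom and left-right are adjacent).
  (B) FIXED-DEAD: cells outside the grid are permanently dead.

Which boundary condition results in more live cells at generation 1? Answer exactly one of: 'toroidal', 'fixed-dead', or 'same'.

Answer: fixed-dead

Derivation:
Under TOROIDAL boundary, generation 1:
______
____X_
____X_
_XXXX_
__XX__
___X__
____X_
_____X
___X_X
Population = 13

Under FIXED-DEAD boundary, generation 1:
X_____
____X_
____XX
XXXXXX
X_XX_X
X__X_X
____X_
______
X__X__
Population = 20

Comparison: toroidal=13, fixed-dead=20 -> fixed-dead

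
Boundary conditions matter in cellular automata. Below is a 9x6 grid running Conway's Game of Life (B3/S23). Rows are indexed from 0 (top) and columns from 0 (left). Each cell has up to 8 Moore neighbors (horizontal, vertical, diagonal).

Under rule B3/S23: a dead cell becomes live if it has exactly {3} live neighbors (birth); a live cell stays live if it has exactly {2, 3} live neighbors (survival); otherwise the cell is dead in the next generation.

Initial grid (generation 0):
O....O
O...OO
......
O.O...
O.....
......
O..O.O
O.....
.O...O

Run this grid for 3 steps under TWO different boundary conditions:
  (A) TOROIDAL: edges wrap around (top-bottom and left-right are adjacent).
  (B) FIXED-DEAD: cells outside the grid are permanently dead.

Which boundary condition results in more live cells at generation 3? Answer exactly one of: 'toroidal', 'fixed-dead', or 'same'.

Under TOROIDAL boundary, generation 3:
.OO..O
....O.
..O..O
..O...
.O....
.OO...
.OO.OO
OO.O..
.OO...
Population = 19

Under FIXED-DEAD boundary, generation 3:
....OO
....OO
.O....
.O....
.O....
......
......
......
......
Population = 7

Comparison: toroidal=19, fixed-dead=7 -> toroidal

Answer: toroidal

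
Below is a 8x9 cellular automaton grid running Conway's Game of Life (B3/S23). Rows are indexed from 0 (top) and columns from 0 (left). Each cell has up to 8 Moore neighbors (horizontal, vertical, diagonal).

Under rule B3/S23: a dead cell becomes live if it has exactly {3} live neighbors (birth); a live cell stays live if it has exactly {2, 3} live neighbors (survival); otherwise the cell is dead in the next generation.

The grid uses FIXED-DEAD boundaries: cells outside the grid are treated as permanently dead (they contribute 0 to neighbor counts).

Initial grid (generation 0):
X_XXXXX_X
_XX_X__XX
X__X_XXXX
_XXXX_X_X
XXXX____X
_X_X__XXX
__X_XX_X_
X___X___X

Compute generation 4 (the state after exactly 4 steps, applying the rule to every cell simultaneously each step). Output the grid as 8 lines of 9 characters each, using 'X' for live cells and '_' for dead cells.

Answer: _________
_________
_________
_________
_________
_X_______
X__X_____
_X_X_____

Derivation:
Simulating step by step:
Generation 0 (given above): 41 live cells
Generation 1: 24 live cells
__X_XXX_X
X________
X________
______X_X
X____XX_X
X____XX_X
_XX_XX___
___XXX___
Generation 2: 12 live cells
_____X___
_X___X___
_________
_____XX__
________X
X________
_XX______
__XX_X___
Generation 3: 9 live cells
_________
_________
_____XX__
_________
_________
_X_______
_XXX_____
_XXX_____
Generation 4: 5 live cells
(generation 4 grid is the final answer)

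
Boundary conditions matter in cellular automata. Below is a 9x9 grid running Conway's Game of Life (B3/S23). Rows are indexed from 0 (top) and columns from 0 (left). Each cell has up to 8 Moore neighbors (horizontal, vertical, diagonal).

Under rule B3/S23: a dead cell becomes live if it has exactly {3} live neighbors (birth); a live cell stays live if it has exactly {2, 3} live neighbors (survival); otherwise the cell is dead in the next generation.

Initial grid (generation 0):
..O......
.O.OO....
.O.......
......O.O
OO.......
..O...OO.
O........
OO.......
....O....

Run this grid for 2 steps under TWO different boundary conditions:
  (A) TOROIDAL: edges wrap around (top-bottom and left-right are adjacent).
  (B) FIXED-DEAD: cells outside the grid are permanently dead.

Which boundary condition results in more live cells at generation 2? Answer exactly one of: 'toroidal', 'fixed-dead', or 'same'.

Answer: toroidal

Derivation:
Under TOROIDAL boundary, generation 2:
.OOO.....
.O.O.....
O.O......
..O.....O
.O.....OO
.........
.........
.O......O
OOO......
Population = 17

Under FIXED-DEAD boundary, generation 2:
..OO.....
.O.O.....
O.O......
OOO......
.O.......
OO.......
O........
OO.......
.........
Population = 15

Comparison: toroidal=17, fixed-dead=15 -> toroidal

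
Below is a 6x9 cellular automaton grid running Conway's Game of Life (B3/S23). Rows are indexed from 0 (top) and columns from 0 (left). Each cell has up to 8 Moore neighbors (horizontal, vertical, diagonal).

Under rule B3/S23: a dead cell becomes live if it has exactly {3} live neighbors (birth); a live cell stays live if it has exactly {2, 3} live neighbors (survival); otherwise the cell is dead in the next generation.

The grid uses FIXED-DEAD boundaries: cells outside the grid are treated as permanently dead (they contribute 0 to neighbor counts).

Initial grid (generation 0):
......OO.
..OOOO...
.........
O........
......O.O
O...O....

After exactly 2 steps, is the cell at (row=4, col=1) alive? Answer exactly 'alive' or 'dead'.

Simulating step by step:
Generation 0 (given above): 11 live cells
Generation 1: 10 live cells
...OOOO..
...OOOO..
...OO....
.........
.........
.........
Generation 2: 5 live cells
...O..O..
..O...O..
...O.....
.........
.........
.........

Cell (4,1) at generation 2: 0 -> dead

Answer: dead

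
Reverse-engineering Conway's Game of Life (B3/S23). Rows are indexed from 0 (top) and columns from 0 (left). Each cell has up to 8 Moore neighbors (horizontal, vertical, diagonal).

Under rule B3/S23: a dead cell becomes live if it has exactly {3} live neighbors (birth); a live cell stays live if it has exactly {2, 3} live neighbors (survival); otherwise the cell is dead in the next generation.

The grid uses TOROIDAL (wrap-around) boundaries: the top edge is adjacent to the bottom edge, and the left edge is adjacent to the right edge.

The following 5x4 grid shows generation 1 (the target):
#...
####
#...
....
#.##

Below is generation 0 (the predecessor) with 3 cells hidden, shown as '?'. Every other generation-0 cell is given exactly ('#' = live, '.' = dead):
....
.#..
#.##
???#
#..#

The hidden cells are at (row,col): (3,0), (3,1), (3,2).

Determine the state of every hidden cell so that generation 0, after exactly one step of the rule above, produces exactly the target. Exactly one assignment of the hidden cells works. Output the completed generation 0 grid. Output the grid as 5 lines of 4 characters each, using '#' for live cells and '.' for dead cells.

Answer: ....
.#..
#.##
..##
#..#

Derivation:
Hidden generation-0 cells (in order): (3,0), (3,1), (3,2).
A hidden cell only influences target cells in its own 3x3 neighborhood. Try each of the 2^3 = 8 assignments, step the completed generation 0 forward once under B3/S23, and compare with the target:
  (3,0)=. (3,1)=. (3,2)=. -> step gives (2,1)='#' but target has '.' -> reject
  (3,0)=. (3,1)=. (3,2)=# -> step reproduces the target at every cell -> ACCEPT
  (3,0)=. (3,1)=# (3,2)=. -> step gives (2,0)='.' but target has '#' -> reject
  (3,0)=. (3,1)=# (3,2)=# -> step gives (2,0)='.' but target has '#' -> reject
  (3,0)=# (3,1)=. (3,2)=. -> step gives (2,0)='.' but target has '#' -> reject
  (3,0)=# (3,1)=. (3,2)=# -> step gives (2,0)='.' but target has '#' -> reject
  (3,0)=# (3,1)=# (3,2)=. -> step gives (2,0)='.' but target has '#' -> reject
  (3,0)=# (3,1)=# (3,2)=# -> step gives (2,0)='.' but target has '#' -> reject
Unique solution: (3,0)=dead, (3,1)=dead, (3,2)=live.
Check: live-neighbor counts of every cell in the completed generation 0:
3222
3233
3444
5446
2233
Applying B3/S23 to generation 0 with these counts gives:
#...
####
#...
....
#.##
which matches the target exactly.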